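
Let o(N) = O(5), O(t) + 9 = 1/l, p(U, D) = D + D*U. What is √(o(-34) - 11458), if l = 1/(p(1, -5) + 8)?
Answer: I*√11469 ≈ 107.09*I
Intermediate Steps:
l = -½ (l = 1/(-5*(1 + 1) + 8) = 1/(-5*2 + 8) = 1/(-10 + 8) = 1/(-2) = -½ ≈ -0.50000)
O(t) = -11 (O(t) = -9 + 1/(-½) = -9 - 2 = -11)
o(N) = -11
√(o(-34) - 11458) = √(-11 - 11458) = √(-11469) = I*√11469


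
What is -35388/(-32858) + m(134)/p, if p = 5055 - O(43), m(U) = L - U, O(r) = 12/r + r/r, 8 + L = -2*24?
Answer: 371085821/357018599 ≈ 1.0394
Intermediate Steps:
L = -56 (L = -8 - 2*24 = -8 - 48 = -56)
O(r) = 1 + 12/r (O(r) = 12/r + 1 = 1 + 12/r)
m(U) = -56 - U
p = 217310/43 (p = 5055 - (12 + 43)/43 = 5055 - 55/43 = 217310/43 ≈ 5053.7)
-35388/(-32858) + m(134)/p = -35388/(-32858) + (-56 - 1*134)/(217310/43) = -35388*(-1/32858) + (-56 - 134)*(43/217310) = 17694/16429 - 190*43/217310 = 17694/16429 - 817/21731 = 371085821/357018599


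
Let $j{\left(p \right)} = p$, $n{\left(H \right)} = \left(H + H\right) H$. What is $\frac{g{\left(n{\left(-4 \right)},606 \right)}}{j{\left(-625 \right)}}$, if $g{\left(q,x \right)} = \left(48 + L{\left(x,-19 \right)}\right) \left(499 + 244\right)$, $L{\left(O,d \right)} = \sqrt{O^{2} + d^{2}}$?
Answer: $- \frac{35664}{625} - \frac{743 \sqrt{367597}}{625} \approx -777.83$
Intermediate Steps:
$n{\left(H \right)} = 2 H^{2}$ ($n{\left(H \right)} = 2 H H = 2 H^{2}$)
$g{\left(q,x \right)} = 35664 + 743 \sqrt{361 + x^{2}}$ ($g{\left(q,x \right)} = \left(48 + \sqrt{x^{2} + \left(-19\right)^{2}}\right) \left(499 + 244\right) = \left(48 + \sqrt{x^{2} + 361}\right) 743 = \left(48 + \sqrt{361 + x^{2}}\right) 743 = 35664 + 743 \sqrt{361 + x^{2}}$)
$\frac{g{\left(n{\left(-4 \right)},606 \right)}}{j{\left(-625 \right)}} = \frac{35664 + 743 \sqrt{361 + 606^{2}}}{-625} = \left(35664 + 743 \sqrt{361 + 367236}\right) \left(- \frac{1}{625}\right) = \left(35664 + 743 \sqrt{367597}\right) \left(- \frac{1}{625}\right) = - \frac{35664}{625} - \frac{743 \sqrt{367597}}{625}$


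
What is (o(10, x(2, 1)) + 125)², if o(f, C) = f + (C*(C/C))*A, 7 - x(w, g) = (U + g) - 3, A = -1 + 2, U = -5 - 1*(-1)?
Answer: 21904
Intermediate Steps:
U = -4 (U = -5 + 1 = -4)
A = 1
x(w, g) = 14 - g (x(w, g) = 7 - ((-4 + g) - 3) = 7 - (-7 + g) = 7 + (7 - g) = 14 - g)
o(f, C) = C + f (o(f, C) = f + (C*(C/C))*1 = f + (C*1)*1 = f + C*1 = f + C = C + f)
(o(10, x(2, 1)) + 125)² = (((14 - 1*1) + 10) + 125)² = (((14 - 1) + 10) + 125)² = ((13 + 10) + 125)² = (23 + 125)² = 148² = 21904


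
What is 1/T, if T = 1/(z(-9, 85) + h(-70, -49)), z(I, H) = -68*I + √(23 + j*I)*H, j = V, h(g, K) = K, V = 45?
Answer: 563 + 85*I*√382 ≈ 563.0 + 1661.3*I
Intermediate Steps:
j = 45
z(I, H) = -68*I + H*√(23 + 45*I) (z(I, H) = -68*I + √(23 + 45*I)*H = -68*I + H*√(23 + 45*I))
T = 1/(563 + 85*I*√382) (T = 1/((-68*(-9) + 85*√(23 + 45*(-9))) - 49) = 1/((612 + 85*√(23 - 405)) - 49) = 1/((612 + 85*√(-382)) - 49) = 1/((612 + 85*(I*√382)) - 49) = 1/((612 + 85*I*√382) - 49) = 1/(563 + 85*I*√382) ≈ 0.00018298 - 0.00053993*I)
1/T = 1/(563/3076919 - 85*I*√382/3076919)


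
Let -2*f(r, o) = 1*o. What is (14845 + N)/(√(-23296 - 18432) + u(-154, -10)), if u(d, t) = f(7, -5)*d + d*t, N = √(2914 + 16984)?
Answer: (14845 + √19898)/(1155 + 16*I*√163) ≈ 12.581 - 2.2252*I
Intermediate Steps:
f(r, o) = -o/2
N = √19898 ≈ 141.06
u(d, t) = 5*d/2 + d*t (u(d, t) = (-½*(-5))*d + d*t = 5*d/2 + d*t)
(14845 + N)/(√(-23296 - 18432) + u(-154, -10)) = (14845 + √19898)/(√(-23296 - 18432) + (½)*(-154)*(5 + 2*(-10))) = (14845 + √19898)/(√(-41728) + (½)*(-154)*(5 - 20)) = (14845 + √19898)/(16*I*√163 + (½)*(-154)*(-15)) = (14845 + √19898)/(16*I*√163 + 1155) = (14845 + √19898)/(1155 + 16*I*√163)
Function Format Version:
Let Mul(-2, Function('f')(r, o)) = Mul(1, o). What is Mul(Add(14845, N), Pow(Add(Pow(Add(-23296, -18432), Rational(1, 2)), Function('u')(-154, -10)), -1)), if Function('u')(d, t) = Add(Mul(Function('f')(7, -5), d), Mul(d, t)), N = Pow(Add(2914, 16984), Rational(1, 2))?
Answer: Mul(Pow(Add(1155, Mul(16, I, Pow(163, Rational(1, 2)))), -1), Add(14845, Pow(19898, Rational(1, 2)))) ≈ Add(12.581, Mul(-2.2252, I))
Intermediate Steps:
Function('f')(r, o) = Mul(Rational(-1, 2), o) (Function('f')(r, o) = Mul(Rational(-1, 2), Mul(1, o)) = Mul(Rational(-1, 2), o))
N = Pow(19898, Rational(1, 2)) ≈ 141.06
Function('u')(d, t) = Add(Mul(Rational(5, 2), d), Mul(d, t)) (Function('u')(d, t) = Add(Mul(Mul(Rational(-1, 2), -5), d), Mul(d, t)) = Add(Mul(Rational(5, 2), d), Mul(d, t)))
Mul(Add(14845, N), Pow(Add(Pow(Add(-23296, -18432), Rational(1, 2)), Function('u')(-154, -10)), -1)) = Mul(Add(14845, Pow(19898, Rational(1, 2))), Pow(Add(Pow(Add(-23296, -18432), Rational(1, 2)), Mul(Rational(1, 2), -154, Add(5, Mul(2, -10)))), -1)) = Mul(Add(14845, Pow(19898, Rational(1, 2))), Pow(Add(Pow(-41728, Rational(1, 2)), Mul(Rational(1, 2), -154, Add(5, -20))), -1)) = Mul(Add(14845, Pow(19898, Rational(1, 2))), Pow(Add(Mul(16, I, Pow(163, Rational(1, 2))), Mul(Rational(1, 2), -154, -15)), -1)) = Mul(Add(14845, Pow(19898, Rational(1, 2))), Pow(Add(Mul(16, I, Pow(163, Rational(1, 2))), 1155), -1)) = Mul(Add(14845, Pow(19898, Rational(1, 2))), Pow(Add(1155, Mul(16, I, Pow(163, Rational(1, 2)))), -1)) = Mul(Pow(Add(1155, Mul(16, I, Pow(163, Rational(1, 2)))), -1), Add(14845, Pow(19898, Rational(1, 2))))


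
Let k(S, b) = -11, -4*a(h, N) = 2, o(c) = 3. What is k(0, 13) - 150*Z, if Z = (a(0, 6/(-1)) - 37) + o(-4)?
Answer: 5164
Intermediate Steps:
a(h, N) = -½ (a(h, N) = -¼*2 = -½)
Z = -69/2 (Z = (-½ - 37) + 3 = -75/2 + 3 = -69/2 ≈ -34.500)
k(0, 13) - 150*Z = -11 - 150*(-69/2) = -11 + 5175 = 5164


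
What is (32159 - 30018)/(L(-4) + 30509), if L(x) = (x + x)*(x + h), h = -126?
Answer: 2141/31549 ≈ 0.067863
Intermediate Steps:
L(x) = 2*x*(-126 + x) (L(x) = (x + x)*(x - 126) = (2*x)*(-126 + x) = 2*x*(-126 + x))
(32159 - 30018)/(L(-4) + 30509) = (32159 - 30018)/(2*(-4)*(-126 - 4) + 30509) = 2141/(2*(-4)*(-130) + 30509) = 2141/(1040 + 30509) = 2141/31549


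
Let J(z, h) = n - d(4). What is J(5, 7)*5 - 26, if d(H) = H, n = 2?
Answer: -36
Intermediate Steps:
J(z, h) = -2 (J(z, h) = 2 - 1*4 = 2 - 4 = -2)
J(5, 7)*5 - 26 = -2*5 - 26 = -10 - 26 = -36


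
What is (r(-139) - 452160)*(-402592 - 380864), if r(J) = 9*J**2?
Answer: 218013084576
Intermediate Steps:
(r(-139) - 452160)*(-402592 - 380864) = (9*(-139)**2 - 452160)*(-402592 - 380864) = (9*19321 - 452160)*(-783456) = (173889 - 452160)*(-783456) = -278271*(-783456) = 218013084576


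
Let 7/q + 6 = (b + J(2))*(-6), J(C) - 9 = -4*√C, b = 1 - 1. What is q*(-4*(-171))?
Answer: -1995/17 - 798*√2/17 ≈ -183.74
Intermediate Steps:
b = 0
J(C) = 9 - 4*√C
q = 7/(-60 + 24*√2) (q = 7/(-6 + (0 + (9 - 4*√2))*(-6)) = 7/(-6 + (9 - 4*√2)*(-6)) = 7/(-6 + (-54 + 24*√2)) = 7/(-60 + 24*√2) ≈ -0.26862)
q*(-4*(-171)) = (-35/204 - 7*√2/102)*(-4*(-171)) = (-35/204 - 7*√2/102)*684 = -1995/17 - 798*√2/17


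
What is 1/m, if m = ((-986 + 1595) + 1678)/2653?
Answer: 2653/2287 ≈ 1.1600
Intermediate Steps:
m = 2287/2653 (m = (609 + 1678)*(1/2653) = 2287*(1/2653) = 2287/2653 ≈ 0.86204)
1/m = 1/(2287/2653) = 2653/2287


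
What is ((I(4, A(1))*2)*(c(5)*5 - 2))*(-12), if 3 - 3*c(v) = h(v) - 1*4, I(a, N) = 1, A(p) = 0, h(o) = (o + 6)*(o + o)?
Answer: 4168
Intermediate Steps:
h(o) = 2*o*(6 + o) (h(o) = (6 + o)*(2*o) = 2*o*(6 + o))
c(v) = 7/3 - 2*v*(6 + v)/3 (c(v) = 1 - (2*v*(6 + v) - 1*4)/3 = 1 - (2*v*(6 + v) - 4)/3 = 1 - (-4 + 2*v*(6 + v))/3 = 1 + (4/3 - 2*v*(6 + v)/3) = 7/3 - 2*v*(6 + v)/3)
((I(4, A(1))*2)*(c(5)*5 - 2))*(-12) = ((1*2)*((7/3 - ⅔*5*(6 + 5))*5 - 2))*(-12) = (2*((7/3 - ⅔*5*11)*5 - 2))*(-12) = (2*((7/3 - 110/3)*5 - 2))*(-12) = (2*(-103/3*5 - 2))*(-12) = (2*(-515/3 - 2))*(-12) = (2*(-521/3))*(-12) = -1042/3*(-12) = 4168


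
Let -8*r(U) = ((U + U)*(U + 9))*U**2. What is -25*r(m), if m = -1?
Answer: -50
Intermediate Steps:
r(U) = -U**3*(9 + U)/4 (r(U) = -(U + U)*(U + 9)*U**2/8 = -(2*U)*(9 + U)*U**2/8 = -2*U*(9 + U)*U**2/8 = -U**3*(9 + U)/4)
-25*r(m) = -25*(-1)**3*(-9 - 1*(-1))/4 = -25*(-1)*(-9 + 1)/4 = -25*(-1)*(-8)/4 = -25*2 = -50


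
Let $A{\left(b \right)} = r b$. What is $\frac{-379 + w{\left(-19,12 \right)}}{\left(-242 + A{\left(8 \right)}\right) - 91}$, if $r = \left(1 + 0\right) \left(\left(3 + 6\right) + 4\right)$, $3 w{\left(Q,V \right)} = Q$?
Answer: $\frac{1156}{687} \approx 1.6827$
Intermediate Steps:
$w{\left(Q,V \right)} = \frac{Q}{3}$
$r = 13$ ($r = 1 \left(9 + 4\right) = 1 \cdot 13 = 13$)
$A{\left(b \right)} = 13 b$
$\frac{-379 + w{\left(-19,12 \right)}}{\left(-242 + A{\left(8 \right)}\right) - 91} = \frac{-379 + \frac{1}{3} \left(-19\right)}{\left(-242 + 13 \cdot 8\right) - 91} = \frac{-379 - \frac{19}{3}}{\left(-242 + 104\right) - 91} = - \frac{1156}{3 \left(-138 - 91\right)} = - \frac{1156}{3 \left(-229\right)} = \left(- \frac{1156}{3}\right) \left(- \frac{1}{229}\right) = \frac{1156}{687}$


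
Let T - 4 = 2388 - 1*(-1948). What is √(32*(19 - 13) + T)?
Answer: 2*√1133 ≈ 67.320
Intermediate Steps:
T = 4340 (T = 4 + (2388 - 1*(-1948)) = 4 + (2388 + 1948) = 4 + 4336 = 4340)
√(32*(19 - 13) + T) = √(32*(19 - 13) + 4340) = √(32*6 + 4340) = √(192 + 4340) = √4532 = 2*√1133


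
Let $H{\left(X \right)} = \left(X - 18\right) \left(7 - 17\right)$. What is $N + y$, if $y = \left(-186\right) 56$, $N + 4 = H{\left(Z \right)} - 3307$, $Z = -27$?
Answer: $-13277$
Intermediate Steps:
$H{\left(X \right)} = 180 - 10 X$ ($H{\left(X \right)} = \left(-18 + X\right) \left(-10\right) = 180 - 10 X$)
$N = -2861$ ($N = -4 + \left(\left(180 - -270\right) - 3307\right) = -4 + \left(\left(180 + 270\right) - 3307\right) = -4 + \left(450 - 3307\right) = -4 - 2857 = -2861$)
$y = -10416$
$N + y = -2861 - 10416 = -13277$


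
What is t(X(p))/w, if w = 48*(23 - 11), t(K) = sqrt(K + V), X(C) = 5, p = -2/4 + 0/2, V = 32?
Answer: sqrt(37)/576 ≈ 0.010560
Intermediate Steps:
p = -1/2 (p = -2*1/4 + 0*(1/2) = -1/2 + 0 = -1/2 ≈ -0.50000)
t(K) = sqrt(32 + K) (t(K) = sqrt(K + 32) = sqrt(32 + K))
w = 576 (w = 48*12 = 576)
t(X(p))/w = sqrt(32 + 5)/576 = sqrt(37)*(1/576) = sqrt(37)/576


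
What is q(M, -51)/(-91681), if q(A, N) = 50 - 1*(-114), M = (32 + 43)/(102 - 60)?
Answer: -164/91681 ≈ -0.0017888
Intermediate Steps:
M = 25/14 (M = 75/42 = 75*(1/42) = 25/14 ≈ 1.7857)
q(A, N) = 164 (q(A, N) = 50 + 114 = 164)
q(M, -51)/(-91681) = 164/(-91681) = 164*(-1/91681) = -164/91681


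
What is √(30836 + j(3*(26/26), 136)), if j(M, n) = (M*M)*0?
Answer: 2*√7709 ≈ 175.60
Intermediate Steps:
j(M, n) = 0 (j(M, n) = M²*0 = 0)
√(30836 + j(3*(26/26), 136)) = √(30836 + 0) = √30836 = 2*√7709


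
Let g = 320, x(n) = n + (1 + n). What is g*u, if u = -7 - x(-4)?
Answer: 0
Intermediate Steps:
x(n) = 1 + 2*n
u = 0 (u = -7 - (1 + 2*(-4)) = -7 - (1 - 8) = -7 - 1*(-7) = -7 + 7 = 0)
g*u = 320*0 = 0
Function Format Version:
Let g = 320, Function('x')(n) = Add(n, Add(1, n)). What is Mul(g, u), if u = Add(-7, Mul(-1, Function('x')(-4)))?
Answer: 0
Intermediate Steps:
Function('x')(n) = Add(1, Mul(2, n))
u = 0 (u = Add(-7, Mul(-1, Add(1, Mul(2, -4)))) = Add(-7, Mul(-1, Add(1, -8))) = Add(-7, Mul(-1, -7)) = Add(-7, 7) = 0)
Mul(g, u) = Mul(320, 0) = 0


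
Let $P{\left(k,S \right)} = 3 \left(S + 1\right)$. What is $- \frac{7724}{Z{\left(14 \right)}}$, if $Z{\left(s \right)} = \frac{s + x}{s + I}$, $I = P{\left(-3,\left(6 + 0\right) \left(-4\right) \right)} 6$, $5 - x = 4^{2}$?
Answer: $\frac{3089600}{3} \approx 1.0299 \cdot 10^{6}$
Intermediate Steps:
$x = -11$ ($x = 5 - 4^{2} = 5 - 16 = -11$)
$P{\left(k,S \right)} = 3 + 3 S$ ($P{\left(k,S \right)} = 3 \left(1 + S\right) = 3 + 3 S$)
$I = -414$ ($I = \left(3 + 3 \left(6 + 0\right) \left(-4\right)\right) 6 = \left(3 + 3 \cdot 6 \left(-4\right)\right) 6 = \left(3 + 3 \left(-24\right)\right) 6 = \left(3 - 72\right) 6 = \left(-69\right) 6 = -414$)
$Z{\left(s \right)} = \frac{-11 + s}{-414 + s}$ ($Z{\left(s \right)} = \frac{s - 11}{s - 414} = \frac{-11 + s}{-414 + s}$)
$- \frac{7724}{Z{\left(14 \right)}} = - \frac{7724}{\frac{1}{-414 + 14} \left(-11 + 14\right)} = - \frac{7724}{\frac{1}{-400} \cdot 3} = - \frac{7724}{\left(- \frac{1}{400}\right) 3} = - \frac{7724}{- \frac{3}{400}} = \left(-7724\right) \left(- \frac{400}{3}\right) = \frac{3089600}{3}$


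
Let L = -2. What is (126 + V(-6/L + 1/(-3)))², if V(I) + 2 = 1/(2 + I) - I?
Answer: 26061025/1764 ≈ 14774.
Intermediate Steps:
V(I) = -2 + 1/(2 + I) - I (V(I) = -2 + (1/(2 + I) - I) = -2 + 1/(2 + I) - I)
(126 + V(-6/L + 1/(-3)))² = (126 + (-2 + 1/(2 + (-6/(-2) + 1/(-3))) - (-6/(-2) + 1/(-3))))² = (126 + (-2 + 1/(2 + (-6*(-½) + 1*(-⅓))) - (-6*(-½) + 1*(-⅓))))² = (126 + (-2 + 1/(2 + (3 - ⅓)) - (3 - ⅓)))² = (126 + (-2 + 1/(2 + 8/3) - 1*8/3))² = (126 + (-2 + 1/(14/3) - 8/3))² = (126 + (-2 + 3/14 - 8/3))² = (126 - 187/42)² = (5105/42)² = 26061025/1764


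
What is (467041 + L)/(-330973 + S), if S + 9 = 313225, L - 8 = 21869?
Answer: -488918/17757 ≈ -27.534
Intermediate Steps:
L = 21877 (L = 8 + 21869 = 21877)
S = 313216 (S = -9 + 313225 = 313216)
(467041 + L)/(-330973 + S) = (467041 + 21877)/(-330973 + 313216) = 488918/(-17757) = 488918*(-1/17757) = -488918/17757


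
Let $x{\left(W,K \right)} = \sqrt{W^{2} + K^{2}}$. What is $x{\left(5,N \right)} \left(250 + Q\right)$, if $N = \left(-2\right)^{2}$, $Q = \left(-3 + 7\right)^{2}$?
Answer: $266 \sqrt{41} \approx 1703.2$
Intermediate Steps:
$Q = 16$ ($Q = 4^{2} = 16$)
$N = 4$
$x{\left(W,K \right)} = \sqrt{K^{2} + W^{2}}$
$x{\left(5,N \right)} \left(250 + Q\right) = \sqrt{4^{2} + 5^{2}} \left(250 + 16\right) = \sqrt{16 + 25} \cdot 266 = \sqrt{41} \cdot 266 = 266 \sqrt{41}$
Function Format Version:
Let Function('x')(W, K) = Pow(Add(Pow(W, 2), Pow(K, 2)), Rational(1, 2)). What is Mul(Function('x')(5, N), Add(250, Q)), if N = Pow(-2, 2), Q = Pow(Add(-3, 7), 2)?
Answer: Mul(266, Pow(41, Rational(1, 2))) ≈ 1703.2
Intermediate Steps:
Q = 16 (Q = Pow(4, 2) = 16)
N = 4
Function('x')(W, K) = Pow(Add(Pow(K, 2), Pow(W, 2)), Rational(1, 2))
Mul(Function('x')(5, N), Add(250, Q)) = Mul(Pow(Add(Pow(4, 2), Pow(5, 2)), Rational(1, 2)), Add(250, 16)) = Mul(Pow(Add(16, 25), Rational(1, 2)), 266) = Mul(Pow(41, Rational(1, 2)), 266) = Mul(266, Pow(41, Rational(1, 2)))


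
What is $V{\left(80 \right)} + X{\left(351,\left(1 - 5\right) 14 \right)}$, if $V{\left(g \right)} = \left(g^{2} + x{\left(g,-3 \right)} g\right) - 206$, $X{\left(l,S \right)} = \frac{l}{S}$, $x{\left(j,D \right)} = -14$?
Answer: $\frac{283793}{56} \approx 5067.7$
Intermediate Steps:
$V{\left(g \right)} = -206 + g^{2} - 14 g$ ($V{\left(g \right)} = \left(g^{2} - 14 g\right) - 206 = -206 + g^{2} - 14 g$)
$V{\left(80 \right)} + X{\left(351,\left(1 - 5\right) 14 \right)} = \left(-206 + 80^{2} - 1120\right) + \frac{351}{\left(1 - 5\right) 14} = \left(-206 + 6400 - 1120\right) + \frac{351}{\left(-4\right) 14} = 5074 + \frac{351}{-56} = 5074 + 351 \left(- \frac{1}{56}\right) = 5074 - \frac{351}{56} = \frac{283793}{56}$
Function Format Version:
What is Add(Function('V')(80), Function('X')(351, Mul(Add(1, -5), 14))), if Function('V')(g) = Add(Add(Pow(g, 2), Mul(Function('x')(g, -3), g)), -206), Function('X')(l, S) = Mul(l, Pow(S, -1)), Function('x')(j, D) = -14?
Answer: Rational(283793, 56) ≈ 5067.7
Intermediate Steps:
Function('V')(g) = Add(-206, Pow(g, 2), Mul(-14, g)) (Function('V')(g) = Add(Add(Pow(g, 2), Mul(-14, g)), -206) = Add(-206, Pow(g, 2), Mul(-14, g)))
Add(Function('V')(80), Function('X')(351, Mul(Add(1, -5), 14))) = Add(Add(-206, Pow(80, 2), Mul(-14, 80)), Mul(351, Pow(Mul(Add(1, -5), 14), -1))) = Add(Add(-206, 6400, -1120), Mul(351, Pow(Mul(-4, 14), -1))) = Add(5074, Mul(351, Pow(-56, -1))) = Add(5074, Mul(351, Rational(-1, 56))) = Add(5074, Rational(-351, 56)) = Rational(283793, 56)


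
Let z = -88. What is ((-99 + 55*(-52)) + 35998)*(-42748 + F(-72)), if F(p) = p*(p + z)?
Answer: -1031741892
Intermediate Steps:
F(p) = p*(-88 + p) (F(p) = p*(p - 88) = p*(-88 + p))
((-99 + 55*(-52)) + 35998)*(-42748 + F(-72)) = ((-99 + 55*(-52)) + 35998)*(-42748 - 72*(-88 - 72)) = ((-99 - 2860) + 35998)*(-42748 - 72*(-160)) = (-2959 + 35998)*(-42748 + 11520) = 33039*(-31228) = -1031741892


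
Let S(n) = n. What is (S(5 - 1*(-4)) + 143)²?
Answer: 23104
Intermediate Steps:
(S(5 - 1*(-4)) + 143)² = ((5 - 1*(-4)) + 143)² = ((5 + 4) + 143)² = (9 + 143)² = 152² = 23104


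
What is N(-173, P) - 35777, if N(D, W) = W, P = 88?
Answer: -35689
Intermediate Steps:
N(-173, P) - 35777 = 88 - 35777 = -35689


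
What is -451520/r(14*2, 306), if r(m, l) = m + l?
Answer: -225760/167 ≈ -1351.9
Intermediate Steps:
r(m, l) = l + m
-451520/r(14*2, 306) = -451520/(306 + 14*2) = -451520/(306 + 28) = -451520/334 = -451520*1/334 = -225760/167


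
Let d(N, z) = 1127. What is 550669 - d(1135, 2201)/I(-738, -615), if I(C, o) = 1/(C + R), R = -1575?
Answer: 3157420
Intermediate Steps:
I(C, o) = 1/(-1575 + C) (I(C, o) = 1/(C - 1575) = 1/(-1575 + C))
550669 - d(1135, 2201)/I(-738, -615) = 550669 - 1127/(1/(-1575 - 738)) = 550669 - 1127/(1/(-2313)) = 550669 - 1127/(-1/2313) = 550669 - 1127*(-2313) = 550669 - 1*(-2606751) = 550669 + 2606751 = 3157420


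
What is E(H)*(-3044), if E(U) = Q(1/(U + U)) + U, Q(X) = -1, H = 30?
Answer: -88276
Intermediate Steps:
E(U) = -1 + U
E(H)*(-3044) = (-1 + 30)*(-3044) = 29*(-3044) = -88276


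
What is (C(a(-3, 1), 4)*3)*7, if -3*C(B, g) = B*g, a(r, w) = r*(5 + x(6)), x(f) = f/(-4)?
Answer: 294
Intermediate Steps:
x(f) = -f/4 (x(f) = f*(-1/4) = -f/4)
a(r, w) = 7*r/2 (a(r, w) = r*(5 - 1/4*6) = r*(5 - 3/2) = r*(7/2) = 7*r/2)
C(B, g) = -B*g/3
(C(a(-3, 1), 4)*3)*7 = (-1/3*(7/2)*(-3)*4*3)*7 = (-1/3*(-21/2)*4*3)*7 = (14*3)*7 = 42*7 = 294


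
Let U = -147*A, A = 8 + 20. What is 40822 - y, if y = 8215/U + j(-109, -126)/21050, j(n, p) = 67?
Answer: 1768532104789/43320900 ≈ 40824.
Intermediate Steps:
A = 28
U = -4116 (U = -147*28 = -4116)
y = -86324989/43320900 (y = 8215/(-4116) + 67/21050 = 8215*(-1/4116) + 67*(1/21050) = -8215/4116 + 67/21050 = -86324989/43320900 ≈ -1.9927)
40822 - y = 40822 - 1*(-86324989/43320900) = 40822 + 86324989/43320900 = 1768532104789/43320900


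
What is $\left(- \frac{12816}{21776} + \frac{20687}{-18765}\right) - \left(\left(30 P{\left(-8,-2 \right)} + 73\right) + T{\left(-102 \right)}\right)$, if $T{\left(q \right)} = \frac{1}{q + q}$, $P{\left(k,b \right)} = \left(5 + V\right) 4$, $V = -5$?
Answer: $- \frac{129704534501}{1736663220} \approx -74.686$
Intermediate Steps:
$P{\left(k,b \right)} = 0$ ($P{\left(k,b \right)} = \left(5 - 5\right) 4 = 0 \cdot 4 = 0$)
$T{\left(q \right)} = \frac{1}{2 q}$
$\left(- \frac{12816}{21776} + \frac{20687}{-18765}\right) - \left(\left(30 P{\left(-8,-2 \right)} + 73\right) + T{\left(-102 \right)}\right) = \left(- \frac{12816}{21776} + \frac{20687}{-18765}\right) - \left(\left(30 \cdot 0 + 73\right) + \frac{1}{2 \left(-102\right)}\right) = \left(\left(-12816\right) \frac{1}{21776} + 20687 \left(- \frac{1}{18765}\right)\right) - \left(\left(0 + 73\right) + \frac{1}{2} \left(- \frac{1}{102}\right)\right) = \left(- \frac{801}{1361} - \frac{20687}{18765}\right) - \left(73 - \frac{1}{204}\right) = - \frac{43185772}{25539165} - \frac{14891}{204} = - \frac{129704534501}{1736663220}$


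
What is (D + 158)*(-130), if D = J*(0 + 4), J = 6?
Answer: -23660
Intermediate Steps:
D = 24 (D = 6*(0 + 4) = 6*4 = 24)
(D + 158)*(-130) = (24 + 158)*(-130) = 182*(-130) = -23660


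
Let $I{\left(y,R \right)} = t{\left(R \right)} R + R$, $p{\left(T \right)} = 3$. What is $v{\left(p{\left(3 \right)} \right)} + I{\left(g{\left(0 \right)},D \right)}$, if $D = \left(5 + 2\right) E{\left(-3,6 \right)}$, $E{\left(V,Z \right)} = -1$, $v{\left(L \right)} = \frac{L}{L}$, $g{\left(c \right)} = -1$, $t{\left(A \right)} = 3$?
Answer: $-27$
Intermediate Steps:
$v{\left(L \right)} = 1$
$D = -7$ ($D = \left(5 + 2\right) \left(-1\right) = 7 \left(-1\right) = -7$)
$I{\left(y,R \right)} = 4 R$ ($I{\left(y,R \right)} = 3 R + R = 4 R$)
$v{\left(p{\left(3 \right)} \right)} + I{\left(g{\left(0 \right)},D \right)} = 1 + 4 \left(-7\right) = 1 - 28 = -27$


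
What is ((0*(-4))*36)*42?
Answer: 0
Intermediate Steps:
((0*(-4))*36)*42 = (0*36)*42 = 0*42 = 0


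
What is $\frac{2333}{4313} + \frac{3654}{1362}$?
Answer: $\frac{13904}{4313} \approx 3.2237$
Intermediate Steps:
$\frac{2333}{4313} + \frac{3654}{1362} = 2333 \cdot \frac{1}{4313} + 3654 \cdot \frac{1}{1362} = \frac{2333}{4313} + \frac{609}{227} = \frac{13904}{4313}$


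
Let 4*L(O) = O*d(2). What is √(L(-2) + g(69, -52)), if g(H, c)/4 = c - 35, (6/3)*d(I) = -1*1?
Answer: I*√1391/2 ≈ 18.648*I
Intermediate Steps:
d(I) = -½ (d(I) = (-1*1)/2 = (½)*(-1) = -½)
L(O) = -O/8 (L(O) = (O*(-½))/4 = (-O/2)/4 = -O/8)
g(H, c) = -140 + 4*c (g(H, c) = 4*(c - 35) = 4*(-35 + c) = -140 + 4*c)
√(L(-2) + g(69, -52)) = √(-⅛*(-2) + (-140 + 4*(-52))) = √(¼ + (-140 - 208)) = √(¼ - 348) = √(-1391/4) = I*√1391/2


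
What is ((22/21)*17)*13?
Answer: 4862/21 ≈ 231.52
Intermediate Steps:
((22/21)*17)*13 = (374/21)*13 = 4862/21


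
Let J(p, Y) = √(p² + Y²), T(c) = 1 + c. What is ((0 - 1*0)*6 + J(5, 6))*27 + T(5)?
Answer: 6 + 27*√61 ≈ 216.88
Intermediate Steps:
J(p, Y) = √(Y² + p²)
((0 - 1*0)*6 + J(5, 6))*27 + T(5) = ((0 - 1*0)*6 + √(6² + 5²))*27 + (1 + 5) = ((0 + 0)*6 + √(36 + 25))*27 + 6 = (0*6 + √61)*27 + 6 = (0 + √61)*27 + 6 = √61*27 + 6 = 27*√61 + 6 = 6 + 27*√61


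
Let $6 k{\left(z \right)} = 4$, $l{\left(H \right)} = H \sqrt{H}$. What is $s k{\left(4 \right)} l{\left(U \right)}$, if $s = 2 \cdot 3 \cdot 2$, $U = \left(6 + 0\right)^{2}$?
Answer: $1728$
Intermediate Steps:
$U = 36$ ($U = 6^{2} = 36$)
$l{\left(H \right)} = H^{\frac{3}{2}}$
$k{\left(z \right)} = \frac{2}{3}$ ($k{\left(z \right)} = \frac{1}{6} \cdot 4 = \frac{2}{3}$)
$s = 12$ ($s = 6 \cdot 2 = 12$)
$s k{\left(4 \right)} l{\left(U \right)} = 12 \cdot \frac{2}{3} \cdot 36^{\frac{3}{2}} = 8 \cdot 216 = 1728$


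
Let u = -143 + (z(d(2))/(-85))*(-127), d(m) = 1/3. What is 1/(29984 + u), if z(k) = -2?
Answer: 85/2536231 ≈ 3.3514e-5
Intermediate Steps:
d(m) = ⅓
u = -12409/85 (u = -143 - 2/(-85)*(-127) = -143 - 2*(-1/85)*(-127) = -143 + (2/85)*(-127) = -143 - 254/85 = -12409/85 ≈ -145.99)
1/(29984 + u) = 1/(29984 - 12409/85) = 1/(2536231/85) = 85/2536231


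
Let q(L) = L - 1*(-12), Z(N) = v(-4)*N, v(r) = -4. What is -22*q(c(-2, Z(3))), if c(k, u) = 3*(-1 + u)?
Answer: 594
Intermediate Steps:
Z(N) = -4*N
c(k, u) = -3 + 3*u
q(L) = 12 + L (q(L) = L + 12 = 12 + L)
-22*q(c(-2, Z(3))) = -22*(12 + (-3 + 3*(-4*3))) = -22*(12 + (-3 + 3*(-12))) = -22*(12 + (-3 - 36)) = -22*(12 - 39) = -22*(-27) = 594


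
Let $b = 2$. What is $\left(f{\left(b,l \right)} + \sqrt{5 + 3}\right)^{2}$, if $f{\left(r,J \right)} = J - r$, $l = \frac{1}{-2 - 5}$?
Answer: $\frac{617}{49} - \frac{60 \sqrt{2}}{7} \approx 0.47001$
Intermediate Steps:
$l = - \frac{1}{7}$ ($l = \frac{1}{-7} = - \frac{1}{7} \approx -0.14286$)
$\left(f{\left(b,l \right)} + \sqrt{5 + 3}\right)^{2} = \left(\left(- \frac{1}{7} - 2\right) + \sqrt{5 + 3}\right)^{2} = \left(\left(- \frac{1}{7} - 2\right) + \sqrt{8}\right)^{2} = \left(- \frac{15}{7} + 2 \sqrt{2}\right)^{2}$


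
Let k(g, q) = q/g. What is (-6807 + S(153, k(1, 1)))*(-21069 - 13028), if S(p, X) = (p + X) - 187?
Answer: 233223480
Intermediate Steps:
S(p, X) = -187 + X + p (S(p, X) = (X + p) - 187 = -187 + X + p)
(-6807 + S(153, k(1, 1)))*(-21069 - 13028) = (-6807 + (-187 + 1/1 + 153))*(-21069 - 13028) = (-6807 + (-187 + 1*1 + 153))*(-34097) = (-6807 + (-187 + 1 + 153))*(-34097) = (-6807 - 33)*(-34097) = -6840*(-34097) = 233223480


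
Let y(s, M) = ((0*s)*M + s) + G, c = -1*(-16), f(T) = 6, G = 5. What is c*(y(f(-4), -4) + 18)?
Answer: 464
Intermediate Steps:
c = 16
y(s, M) = 5 + s (y(s, M) = ((0*s)*M + s) + 5 = (0*M + s) + 5 = (0 + s) + 5 = s + 5 = 5 + s)
c*(y(f(-4), -4) + 18) = 16*((5 + 6) + 18) = 16*(11 + 18) = 16*29 = 464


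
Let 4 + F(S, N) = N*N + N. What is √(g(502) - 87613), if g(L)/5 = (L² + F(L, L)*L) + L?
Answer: √634954937 ≈ 25198.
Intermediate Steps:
F(S, N) = -4 + N + N² (F(S, N) = -4 + (N*N + N) = -4 + (N² + N) = -4 + (N + N²) = -4 + N + N²)
g(L) = 5*L + 5*L² + 5*L*(-4 + L + L²) (g(L) = 5*((L² + (-4 + L + L²)*L) + L) = 5*((L² + L*(-4 + L + L²)) + L) = 5*(L + L² + L*(-4 + L + L²)) = 5*L + 5*L² + 5*L*(-4 + L + L²))
√(g(502) - 87613) = √(5*502*(-3 + 502² + 2*502) - 87613) = √(5*502*(-3 + 252004 + 1004) - 87613) = √(5*502*253005 - 87613) = √(635042550 - 87613) = √634954937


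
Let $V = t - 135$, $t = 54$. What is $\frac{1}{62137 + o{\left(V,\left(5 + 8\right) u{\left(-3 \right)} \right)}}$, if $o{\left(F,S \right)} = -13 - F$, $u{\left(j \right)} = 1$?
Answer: $\frac{1}{62205} \approx 1.6076 \cdot 10^{-5}$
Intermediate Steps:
$V = -81$ ($V = 54 - 135 = -81$)
$\frac{1}{62137 + o{\left(V,\left(5 + 8\right) u{\left(-3 \right)} \right)}} = \frac{1}{62137 - -68} = \frac{1}{62137 + \left(-13 + 81\right)} = \frac{1}{62137 + 68} = \frac{1}{62205}$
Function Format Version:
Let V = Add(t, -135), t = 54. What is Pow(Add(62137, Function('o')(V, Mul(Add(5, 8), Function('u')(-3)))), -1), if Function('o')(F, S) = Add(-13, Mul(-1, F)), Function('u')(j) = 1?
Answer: Rational(1, 62205) ≈ 1.6076e-5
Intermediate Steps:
V = -81 (V = Add(54, -135) = -81)
Pow(Add(62137, Function('o')(V, Mul(Add(5, 8), Function('u')(-3)))), -1) = Pow(Add(62137, Add(-13, Mul(-1, -81))), -1) = Pow(Add(62137, Add(-13, 81)), -1) = Pow(Add(62137, 68), -1) = Pow(62205, -1) = Rational(1, 62205)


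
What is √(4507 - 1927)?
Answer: 2*√645 ≈ 50.794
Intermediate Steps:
√(4507 - 1927) = √2580 = 2*√645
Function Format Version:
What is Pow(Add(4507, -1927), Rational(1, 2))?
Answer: Mul(2, Pow(645, Rational(1, 2))) ≈ 50.794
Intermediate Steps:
Pow(Add(4507, -1927), Rational(1, 2)) = Pow(2580, Rational(1, 2)) = Mul(2, Pow(645, Rational(1, 2)))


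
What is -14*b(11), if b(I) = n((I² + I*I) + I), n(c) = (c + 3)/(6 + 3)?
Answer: -3584/9 ≈ -398.22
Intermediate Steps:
n(c) = ⅓ + c/9 (n(c) = (3 + c)/9 = (3 + c)*(⅑) = ⅓ + c/9)
b(I) = ⅓ + I/9 + 2*I²/9 (b(I) = ⅓ + ((I² + I*I) + I)/9 = ⅓ + ((I² + I²) + I)/9 = ⅓ + (2*I² + I)/9 = ⅓ + (I + 2*I²)/9 = ⅓ + (I/9 + 2*I²/9) = ⅓ + I/9 + 2*I²/9)
-14*b(11) = -14*(⅓ + (⅑)*11*(1 + 2*11)) = -14*(⅓ + (⅑)*11*(1 + 22)) = -14*(⅓ + (⅑)*11*23) = -14*(⅓ + 253/9) = -14*256/9 = -3584/9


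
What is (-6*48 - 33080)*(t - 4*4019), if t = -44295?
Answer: 2014459528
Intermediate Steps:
(-6*48 - 33080)*(t - 4*4019) = (-6*48 - 33080)*(-44295 - 4*4019) = (-288 - 33080)*(-44295 - 16076) = -33368*(-60371) = 2014459528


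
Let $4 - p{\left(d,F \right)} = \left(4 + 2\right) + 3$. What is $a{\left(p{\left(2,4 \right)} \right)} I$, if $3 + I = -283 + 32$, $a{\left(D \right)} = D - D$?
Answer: $0$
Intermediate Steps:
$p{\left(d,F \right)} = -5$ ($p{\left(d,F \right)} = 4 - \left(\left(4 + 2\right) + 3\right) = 4 - \left(6 + 3\right) = 4 - 9 = -5$)
$a{\left(D \right)} = 0$
$I = -254$ ($I = -3 + \left(-283 + 32\right) = -3 - 251 = -254$)
$a{\left(p{\left(2,4 \right)} \right)} I = 0 \left(-254\right) = 0$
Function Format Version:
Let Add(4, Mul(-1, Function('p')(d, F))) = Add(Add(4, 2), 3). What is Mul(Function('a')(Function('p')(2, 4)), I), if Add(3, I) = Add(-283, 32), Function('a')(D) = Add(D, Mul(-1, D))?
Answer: 0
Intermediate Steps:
Function('p')(d, F) = -5 (Function('p')(d, F) = Add(4, Mul(-1, Add(Add(4, 2), 3))) = Add(4, Mul(-1, Add(6, 3))) = Add(4, Mul(-1, 9)) = Add(4, -9) = -5)
Function('a')(D) = 0
I = -254 (I = Add(-3, Add(-283, 32)) = Add(-3, -251) = -254)
Mul(Function('a')(Function('p')(2, 4)), I) = Mul(0, -254) = 0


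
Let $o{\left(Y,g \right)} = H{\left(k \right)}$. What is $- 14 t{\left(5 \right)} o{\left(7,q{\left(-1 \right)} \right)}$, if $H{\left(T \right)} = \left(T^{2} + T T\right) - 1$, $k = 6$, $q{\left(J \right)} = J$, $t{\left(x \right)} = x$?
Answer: $-4970$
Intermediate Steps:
$H{\left(T \right)} = -1 + 2 T^{2}$ ($H{\left(T \right)} = \left(T^{2} + T^{2}\right) - 1 = 2 T^{2} - 1 = -1 + 2 T^{2}$)
$o{\left(Y,g \right)} = 71$ ($o{\left(Y,g \right)} = -1 + 2 \cdot 6^{2} = -1 + 2 \cdot 36 = -1 + 72 = 71$)
$- 14 t{\left(5 \right)} o{\left(7,q{\left(-1 \right)} \right)} = \left(-14\right) 5 \cdot 71 = \left(-70\right) 71 = -4970$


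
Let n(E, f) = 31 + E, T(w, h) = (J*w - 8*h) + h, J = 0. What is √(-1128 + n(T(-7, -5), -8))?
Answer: 3*I*√118 ≈ 32.588*I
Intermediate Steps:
T(w, h) = -7*h (T(w, h) = (0*w - 8*h) + h = (0 - 8*h) + h = -8*h + h = -7*h)
√(-1128 + n(T(-7, -5), -8)) = √(-1128 + (31 - 7*(-5))) = √(-1128 + (31 + 35)) = √(-1128 + 66) = √(-1062) = 3*I*√118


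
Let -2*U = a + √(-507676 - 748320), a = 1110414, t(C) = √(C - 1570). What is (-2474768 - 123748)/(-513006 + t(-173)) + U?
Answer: -48705118923568719/87725052593 - I*√313999 + 866172*I*√1743/87725052593 ≈ -5.552e+5 - 560.36*I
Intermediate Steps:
t(C) = √(-1570 + C)
U = -555207 - I*√313999 (U = -(1110414 + √(-507676 - 748320))/2 = -(1110414 + √(-1255996))/2 = -(1110414 + 2*I*√313999)/2 = -555207 - I*√313999 ≈ -5.5521e+5 - 560.36*I)
(-2474768 - 123748)/(-513006 + t(-173)) + U = (-2474768 - 123748)/(-513006 + √(-1570 - 173)) + (-555207 - I*√313999) = -2598516/(-513006 + √(-1743)) + (-555207 - I*√313999) = -2598516/(-513006 + I*√1743) + (-555207 - I*√313999) = -555207 - 2598516/(-513006 + I*√1743) - I*√313999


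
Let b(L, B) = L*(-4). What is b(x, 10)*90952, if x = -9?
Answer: 3274272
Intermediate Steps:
b(L, B) = -4*L
b(x, 10)*90952 = -4*(-9)*90952 = 36*90952 = 3274272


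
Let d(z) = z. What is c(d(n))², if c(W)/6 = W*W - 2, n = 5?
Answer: 19044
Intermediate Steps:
c(W) = -12 + 6*W² (c(W) = 6*(W*W - 2) = 6*(W² - 2) = 6*(-2 + W²) = -12 + 6*W²)
c(d(n))² = (-12 + 6*5²)² = (-12 + 6*25)² = (-12 + 150)² = 138² = 19044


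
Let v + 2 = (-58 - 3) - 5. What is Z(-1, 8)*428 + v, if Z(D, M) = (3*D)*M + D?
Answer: -10768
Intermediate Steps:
v = -68 (v = -2 + ((-58 - 3) - 5) = -2 + (-61 - 5) = -2 - 66 = -68)
Z(D, M) = D + 3*D*M (Z(D, M) = 3*D*M + D = D + 3*D*M)
Z(-1, 8)*428 + v = -(1 + 3*8)*428 - 68 = -(1 + 24)*428 - 68 = -1*25*428 - 68 = -25*428 - 68 = -10700 - 68 = -10768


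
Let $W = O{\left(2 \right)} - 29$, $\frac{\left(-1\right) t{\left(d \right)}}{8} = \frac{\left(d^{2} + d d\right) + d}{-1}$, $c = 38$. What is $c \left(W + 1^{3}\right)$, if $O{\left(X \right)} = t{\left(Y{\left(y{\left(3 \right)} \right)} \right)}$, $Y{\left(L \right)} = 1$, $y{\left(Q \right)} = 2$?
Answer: $-152$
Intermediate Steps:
$t{\left(d \right)} = 8 d + 16 d^{2}$ ($t{\left(d \right)} = - 8 \frac{\left(d^{2} + d d\right) + d}{-1} = - 8 \left(\left(d^{2} + d^{2}\right) + d\right) \left(-1\right) = - 8 \left(2 d^{2} + d\right) \left(-1\right) = - 8 \left(d + 2 d^{2}\right) \left(-1\right) = - 8 \left(- d - 2 d^{2}\right) = 8 d + 16 d^{2}$)
$O{\left(X \right)} = 24$ ($O{\left(X \right)} = 8 \cdot 1 \left(1 + 2 \cdot 1\right) = 8 \cdot 1 \left(1 + 2\right) = 8 \cdot 1 \cdot 3 = 24$)
$W = -5$ ($W = 24 - 29 = -5$)
$c \left(W + 1^{3}\right) = 38 \left(-5 + 1^{3}\right) = 38 \left(-5 + 1\right) = 38 \left(-4\right) = -152$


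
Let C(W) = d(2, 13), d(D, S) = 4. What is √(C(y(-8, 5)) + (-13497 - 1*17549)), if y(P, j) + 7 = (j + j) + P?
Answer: I*√31042 ≈ 176.19*I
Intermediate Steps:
y(P, j) = -7 + P + 2*j (y(P, j) = -7 + ((j + j) + P) = -7 + (2*j + P) = -7 + (P + 2*j) = -7 + P + 2*j)
C(W) = 4
√(C(y(-8, 5)) + (-13497 - 1*17549)) = √(4 + (-13497 - 1*17549)) = √(4 + (-13497 - 17549)) = √(4 - 31046) = √(-31042) = I*√31042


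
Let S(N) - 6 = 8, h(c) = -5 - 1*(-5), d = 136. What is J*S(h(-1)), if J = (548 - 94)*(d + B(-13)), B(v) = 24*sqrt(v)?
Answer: 864416 + 152544*I*sqrt(13) ≈ 8.6442e+5 + 5.5001e+5*I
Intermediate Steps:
h(c) = 0 (h(c) = -5 + 5 = 0)
S(N) = 14 (S(N) = 6 + 8 = 14)
J = 61744 + 10896*I*sqrt(13) (J = (548 - 94)*(136 + 24*sqrt(-13)) = 454*(136 + 24*(I*sqrt(13))) = 454*(136 + 24*I*sqrt(13)) = 61744 + 10896*I*sqrt(13) ≈ 61744.0 + 39286.0*I)
J*S(h(-1)) = (61744 + 10896*I*sqrt(13))*14 = 864416 + 152544*I*sqrt(13)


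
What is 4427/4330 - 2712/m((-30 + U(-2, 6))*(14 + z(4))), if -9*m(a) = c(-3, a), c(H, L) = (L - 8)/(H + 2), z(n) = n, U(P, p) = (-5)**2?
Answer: 53060243/212170 ≈ 250.08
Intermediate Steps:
U(P, p) = 25
c(H, L) = (-8 + L)/(2 + H)
m(a) = -8/9 + a/9 (m(a) = -(-8 + a)/(9*(2 - 3)) = -(-8 + a)/(9*(-1)) = -(-1)*(-8 + a)/9 = -(8 - a)/9 = -8/9 + a/9)
4427/4330 - 2712/m((-30 + U(-2, 6))*(14 + z(4))) = 4427/4330 - 2712/(-8/9 + ((-30 + 25)*(14 + 4))/9) = 4427*(1/4330) - 2712/(-8/9 + (-5*18)/9) = 4427/4330 - 2712/(-8/9 + (1/9)*(-90)) = 4427/4330 - 2712/(-8/9 - 10) = 4427/4330 - 2712/(-98/9) = 4427/4330 - 2712*(-9/98) = 4427/4330 + 12204/49 = 53060243/212170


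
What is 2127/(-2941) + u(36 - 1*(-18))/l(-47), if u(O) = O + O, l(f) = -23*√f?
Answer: -2127/2941 + 108*I*√47/1081 ≈ -0.72322 + 0.68493*I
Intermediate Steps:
u(O) = 2*O
2127/(-2941) + u(36 - 1*(-18))/l(-47) = 2127/(-2941) + (2*(36 - 1*(-18)))/((-23*I*√47)) = 2127*(-1/2941) + (2*(36 + 18))/((-23*I*√47)) = -2127/2941 + (2*54)/((-23*I*√47)) = -2127/2941 + 108*(I*√47/1081) = -2127/2941 + 108*I*√47/1081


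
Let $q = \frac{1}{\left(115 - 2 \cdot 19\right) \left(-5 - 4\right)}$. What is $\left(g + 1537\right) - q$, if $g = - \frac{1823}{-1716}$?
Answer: $\frac{5038697}{3276} \approx 1538.1$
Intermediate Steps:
$g = \frac{1823}{1716}$ ($g = \left(-1823\right) \left(- \frac{1}{1716}\right) = \frac{1823}{1716} \approx 1.0624$)
$q = - \frac{1}{693}$ ($q = \frac{1}{\left(115 - 38\right) \left(-5 - 4\right)} = \frac{1}{\left(115 - 38\right) \left(-9\right)} = \frac{1}{77 \left(-9\right)} = \frac{1}{-693} = - \frac{1}{693} \approx -0.001443$)
$\left(g + 1537\right) - q = \left(\frac{1823}{1716} + 1537\right) - - \frac{1}{693} = \frac{2639315}{1716} + \frac{1}{693} = \frac{5038697}{3276}$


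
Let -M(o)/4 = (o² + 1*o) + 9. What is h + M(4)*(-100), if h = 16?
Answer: 11616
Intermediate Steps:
M(o) = -36 - 4*o - 4*o² (M(o) = -4*((o² + 1*o) + 9) = -4*((o² + o) + 9) = -4*((o + o²) + 9) = -4*(9 + o + o²) = -36 - 4*o - 4*o²)
h + M(4)*(-100) = 16 + (-36 - 4*4 - 4*4²)*(-100) = 16 + (-36 - 16 - 4*16)*(-100) = 16 + (-36 - 16 - 64)*(-100) = 16 - 116*(-100) = 16 + 11600 = 11616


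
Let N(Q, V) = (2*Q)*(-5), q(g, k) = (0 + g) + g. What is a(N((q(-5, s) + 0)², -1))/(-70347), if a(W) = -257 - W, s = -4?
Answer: -743/70347 ≈ -0.010562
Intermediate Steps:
q(g, k) = 2*g (q(g, k) = g + g = 2*g)
N(Q, V) = -10*Q
a(N((q(-5, s) + 0)², -1))/(-70347) = (-257 - (-10)*(2*(-5) + 0)²)/(-70347) = (-257 - (-10)*(-10 + 0)²)*(-1/70347) = (-257 - (-10)*(-10)²)*(-1/70347) = (-257 - (-10)*100)*(-1/70347) = (-257 - 1*(-1000))*(-1/70347) = (-257 + 1000)*(-1/70347) = 743*(-1/70347) = -743/70347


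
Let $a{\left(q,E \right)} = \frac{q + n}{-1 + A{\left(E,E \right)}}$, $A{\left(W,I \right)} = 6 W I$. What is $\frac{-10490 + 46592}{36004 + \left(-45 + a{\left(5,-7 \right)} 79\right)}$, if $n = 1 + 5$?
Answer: $\frac{480813}{478948} \approx 1.0039$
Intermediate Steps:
$A{\left(W,I \right)} = 6 I W$
$n = 6$
$a{\left(q,E \right)} = \frac{6 + q}{-1 + 6 E^{2}}$ ($a{\left(q,E \right)} = \frac{q + 6}{-1 + 6 E E} = \frac{6 + q}{-1 + 6 E^{2}}$)
$\frac{-10490 + 46592}{36004 + \left(-45 + a{\left(5,-7 \right)} 79\right)} = \frac{-10490 + 46592}{36004 - \left(45 - \frac{6 + 5}{-1 + 6 \left(-7\right)^{2}} \cdot 79\right)} = \frac{36102}{36004 - \left(45 - \frac{1}{-1 + 6 \cdot 49} \cdot 11 \cdot 79\right)} = \frac{36102}{36004 - \left(45 - \frac{1}{-1 + 294} \cdot 11 \cdot 79\right)} = \frac{36102}{36004 - \left(45 - \frac{1}{293} \cdot 11 \cdot 79\right)} = \frac{36102}{36004 + \left(-45 + \frac{11}{293} \cdot 79\right)} = \frac{36102}{36004 + \left(-45 + \frac{869}{293}\right)} = \frac{36102}{36004 - \frac{12316}{293}} = \frac{36102}{\frac{10536856}{293}} = 36102 \cdot \frac{293}{10536856} = \frac{480813}{478948}$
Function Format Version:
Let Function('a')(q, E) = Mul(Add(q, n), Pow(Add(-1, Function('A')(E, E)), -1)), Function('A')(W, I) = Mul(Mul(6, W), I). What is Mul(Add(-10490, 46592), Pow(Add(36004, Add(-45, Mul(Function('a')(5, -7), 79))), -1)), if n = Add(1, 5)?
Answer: Rational(480813, 478948) ≈ 1.0039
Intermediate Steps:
Function('A')(W, I) = Mul(6, I, W)
n = 6
Function('a')(q, E) = Mul(Pow(Add(-1, Mul(6, Pow(E, 2))), -1), Add(6, q)) (Function('a')(q, E) = Mul(Add(q, 6), Pow(Add(-1, Mul(6, E, E)), -1)) = Mul(Add(6, q), Pow(Add(-1, Mul(6, Pow(E, 2))), -1)) = Mul(Pow(Add(-1, Mul(6, Pow(E, 2))), -1), Add(6, q)))
Mul(Add(-10490, 46592), Pow(Add(36004, Add(-45, Mul(Function('a')(5, -7), 79))), -1)) = Mul(Add(-10490, 46592), Pow(Add(36004, Add(-45, Mul(Mul(Pow(Add(-1, Mul(6, Pow(-7, 2))), -1), Add(6, 5)), 79))), -1)) = Mul(36102, Pow(Add(36004, Add(-45, Mul(Mul(Pow(Add(-1, Mul(6, 49)), -1), 11), 79))), -1)) = Mul(36102, Pow(Add(36004, Add(-45, Mul(Mul(Pow(Add(-1, 294), -1), 11), 79))), -1)) = Mul(36102, Pow(Add(36004, Add(-45, Mul(Mul(Pow(293, -1), 11), 79))), -1)) = Mul(36102, Pow(Add(36004, Add(-45, Mul(Mul(Rational(1, 293), 11), 79))), -1)) = Mul(36102, Pow(Add(36004, Add(-45, Mul(Rational(11, 293), 79))), -1)) = Mul(36102, Pow(Add(36004, Add(-45, Rational(869, 293))), -1)) = Mul(36102, Pow(Add(36004, Rational(-12316, 293)), -1)) = Mul(36102, Pow(Rational(10536856, 293), -1)) = Mul(36102, Rational(293, 10536856)) = Rational(480813, 478948)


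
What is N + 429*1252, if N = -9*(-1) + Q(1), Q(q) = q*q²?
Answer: 537118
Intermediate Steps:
Q(q) = q³
N = 10 (N = -9*(-1) + 1³ = 9 + 1 = 10)
N + 429*1252 = 10 + 429*1252 = 10 + 537108 = 537118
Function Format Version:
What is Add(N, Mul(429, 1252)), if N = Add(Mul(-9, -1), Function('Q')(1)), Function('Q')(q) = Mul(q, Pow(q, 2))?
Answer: 537118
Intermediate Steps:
Function('Q')(q) = Pow(q, 3)
N = 10 (N = Add(Mul(-9, -1), Pow(1, 3)) = Add(9, 1) = 10)
Add(N, Mul(429, 1252)) = Add(10, Mul(429, 1252)) = Add(10, 537108) = 537118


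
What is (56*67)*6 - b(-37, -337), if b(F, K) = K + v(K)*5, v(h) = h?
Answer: 24534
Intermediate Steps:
b(F, K) = 6*K (b(F, K) = K + K*5 = K + 5*K = 6*K)
(56*67)*6 - b(-37, -337) = (56*67)*6 - 6*(-337) = 3752*6 - 1*(-2022) = 22512 + 2022 = 24534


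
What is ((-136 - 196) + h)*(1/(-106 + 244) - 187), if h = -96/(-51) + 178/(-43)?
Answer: 3152622655/50439 ≈ 62504.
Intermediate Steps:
h = -1650/731 (h = -96*(-1/51) + 178*(-1/43) = 32/17 - 178/43 = -1650/731 ≈ -2.2572)
((-136 - 196) + h)*(1/(-106 + 244) - 187) = ((-136 - 196) - 1650/731)*(1/(-106 + 244) - 187) = (-332 - 1650/731)*(1/138 - 187) = -244342*(1/138 - 187)/731 = -244342/731*(-25805/138) = 3152622655/50439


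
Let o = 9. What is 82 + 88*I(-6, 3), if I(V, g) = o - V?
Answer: 1402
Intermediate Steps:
I(V, g) = 9 - V
82 + 88*I(-6, 3) = 82 + 88*(9 - 1*(-6)) = 82 + 88*(9 + 6) = 82 + 88*15 = 82 + 1320 = 1402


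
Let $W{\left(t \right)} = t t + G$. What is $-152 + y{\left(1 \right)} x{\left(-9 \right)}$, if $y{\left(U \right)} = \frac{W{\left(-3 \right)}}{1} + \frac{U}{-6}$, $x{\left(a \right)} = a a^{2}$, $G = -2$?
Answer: $- \frac{10267}{2} \approx -5133.5$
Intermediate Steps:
$x{\left(a \right)} = a^{3}$
$W{\left(t \right)} = -2 + t^{2}$ ($W{\left(t \right)} = t t - 2 = t^{2} - 2 = -2 + t^{2}$)
$y{\left(U \right)} = 7 - \frac{U}{6}$ ($y{\left(U \right)} = \frac{-2 + \left(-3\right)^{2}}{1} + \frac{U}{-6} = \left(-2 + 9\right) 1 + U \left(- \frac{1}{6}\right) = 7 \cdot 1 - \frac{U}{6} = 7 - \frac{U}{6}$)
$-152 + y{\left(1 \right)} x{\left(-9 \right)} = -152 + \left(7 - \frac{1}{6}\right) \left(-9\right)^{3} = -152 + \left(7 - \frac{1}{6}\right) \left(-729\right) = -152 + \frac{41}{6} \left(-729\right) = -152 - \frac{9963}{2} = - \frac{10267}{2}$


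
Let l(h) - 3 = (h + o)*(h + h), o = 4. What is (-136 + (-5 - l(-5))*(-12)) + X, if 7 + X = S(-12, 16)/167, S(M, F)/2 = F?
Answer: 12223/167 ≈ 73.192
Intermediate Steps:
S(M, F) = 2*F
l(h) = 3 + 2*h*(4 + h) (l(h) = 3 + (h + 4)*(h + h) = 3 + (4 + h)*(2*h) = 3 + 2*h*(4 + h))
X = -1137/167 (X = -7 + (2*16)/167 = -7 + 32*(1/167) = -7 + 32/167 = -1137/167 ≈ -6.8084)
(-136 + (-5 - l(-5))*(-12)) + X = (-136 + (-5 - (3 + 2*(-5)² + 8*(-5)))*(-12)) - 1137/167 = (-136 + (-5 - (3 + 2*25 - 40))*(-12)) - 1137/167 = (-136 + (-5 - (3 + 50 - 40))*(-12)) - 1137/167 = (-136 + (-5 - 1*13)*(-12)) - 1137/167 = (-136 + (-5 - 13)*(-12)) - 1137/167 = (-136 - 18*(-12)) - 1137/167 = (-136 + 216) - 1137/167 = 80 - 1137/167 = 12223/167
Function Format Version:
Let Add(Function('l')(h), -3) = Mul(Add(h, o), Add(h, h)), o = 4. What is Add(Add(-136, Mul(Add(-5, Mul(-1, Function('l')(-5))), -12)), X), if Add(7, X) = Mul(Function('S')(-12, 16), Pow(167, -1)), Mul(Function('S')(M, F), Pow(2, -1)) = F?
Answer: Rational(12223, 167) ≈ 73.192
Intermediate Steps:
Function('S')(M, F) = Mul(2, F)
Function('l')(h) = Add(3, Mul(2, h, Add(4, h))) (Function('l')(h) = Add(3, Mul(Add(h, 4), Add(h, h))) = Add(3, Mul(Add(4, h), Mul(2, h))) = Add(3, Mul(2, h, Add(4, h))))
X = Rational(-1137, 167) (X = Add(-7, Mul(Mul(2, 16), Pow(167, -1))) = Add(-7, Mul(32, Rational(1, 167))) = Add(-7, Rational(32, 167)) = Rational(-1137, 167) ≈ -6.8084)
Add(Add(-136, Mul(Add(-5, Mul(-1, Function('l')(-5))), -12)), X) = Add(Add(-136, Mul(Add(-5, Mul(-1, Add(3, Mul(2, Pow(-5, 2)), Mul(8, -5)))), -12)), Rational(-1137, 167)) = Add(Add(-136, Mul(Add(-5, Mul(-1, Add(3, Mul(2, 25), -40))), -12)), Rational(-1137, 167)) = Add(Add(-136, Mul(Add(-5, Mul(-1, Add(3, 50, -40))), -12)), Rational(-1137, 167)) = Add(Add(-136, Mul(Add(-5, Mul(-1, 13)), -12)), Rational(-1137, 167)) = Add(Add(-136, Mul(Add(-5, -13), -12)), Rational(-1137, 167)) = Add(Add(-136, Mul(-18, -12)), Rational(-1137, 167)) = Add(Add(-136, 216), Rational(-1137, 167)) = Add(80, Rational(-1137, 167)) = Rational(12223, 167)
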